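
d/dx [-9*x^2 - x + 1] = -18*x - 1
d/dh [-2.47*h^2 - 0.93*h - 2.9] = -4.94*h - 0.93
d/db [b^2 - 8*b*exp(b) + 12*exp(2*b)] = -8*b*exp(b) + 2*b + 24*exp(2*b) - 8*exp(b)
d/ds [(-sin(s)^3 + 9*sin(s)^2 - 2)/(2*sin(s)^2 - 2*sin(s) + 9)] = (-2*sin(s)^4 + 4*sin(s)^3 - 45*sin(s)^2 + 170*sin(s) - 4)*cos(s)/(-2*sin(s) - cos(2*s) + 10)^2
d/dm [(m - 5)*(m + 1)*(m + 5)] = 3*m^2 + 2*m - 25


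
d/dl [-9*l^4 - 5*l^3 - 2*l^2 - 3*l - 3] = -36*l^3 - 15*l^2 - 4*l - 3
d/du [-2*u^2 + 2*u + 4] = 2 - 4*u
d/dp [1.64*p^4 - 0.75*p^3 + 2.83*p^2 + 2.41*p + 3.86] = 6.56*p^3 - 2.25*p^2 + 5.66*p + 2.41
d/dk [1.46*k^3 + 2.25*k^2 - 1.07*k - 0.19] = 4.38*k^2 + 4.5*k - 1.07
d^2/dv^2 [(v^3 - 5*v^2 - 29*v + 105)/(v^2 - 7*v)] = -30/v^3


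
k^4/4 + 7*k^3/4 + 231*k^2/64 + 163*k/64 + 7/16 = (k/4 + 1)*(k + 1/4)*(k + 1)*(k + 7/4)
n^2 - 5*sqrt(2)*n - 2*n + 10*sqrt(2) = (n - 2)*(n - 5*sqrt(2))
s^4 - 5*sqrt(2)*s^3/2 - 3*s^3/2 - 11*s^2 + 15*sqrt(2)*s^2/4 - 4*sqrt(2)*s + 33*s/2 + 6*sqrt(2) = (s - 3/2)*(s - 4*sqrt(2))*(s + sqrt(2)/2)*(s + sqrt(2))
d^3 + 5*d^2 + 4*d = d*(d + 1)*(d + 4)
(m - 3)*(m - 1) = m^2 - 4*m + 3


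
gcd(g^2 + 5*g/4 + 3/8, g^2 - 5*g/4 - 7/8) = g + 1/2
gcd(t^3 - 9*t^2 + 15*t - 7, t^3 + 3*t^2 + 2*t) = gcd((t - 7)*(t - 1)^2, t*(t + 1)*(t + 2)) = 1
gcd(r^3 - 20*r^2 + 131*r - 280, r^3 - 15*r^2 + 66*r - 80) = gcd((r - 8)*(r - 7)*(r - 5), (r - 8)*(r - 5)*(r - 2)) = r^2 - 13*r + 40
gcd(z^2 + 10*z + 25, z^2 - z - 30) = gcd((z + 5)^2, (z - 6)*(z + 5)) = z + 5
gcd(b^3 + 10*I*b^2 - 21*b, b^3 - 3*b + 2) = 1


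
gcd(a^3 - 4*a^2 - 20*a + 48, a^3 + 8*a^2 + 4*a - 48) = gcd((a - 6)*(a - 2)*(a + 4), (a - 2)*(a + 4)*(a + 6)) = a^2 + 2*a - 8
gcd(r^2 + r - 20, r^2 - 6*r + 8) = r - 4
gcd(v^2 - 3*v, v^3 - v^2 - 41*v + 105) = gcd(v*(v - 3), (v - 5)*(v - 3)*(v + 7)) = v - 3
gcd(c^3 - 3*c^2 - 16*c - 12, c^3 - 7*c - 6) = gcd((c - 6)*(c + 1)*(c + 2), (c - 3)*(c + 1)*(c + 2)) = c^2 + 3*c + 2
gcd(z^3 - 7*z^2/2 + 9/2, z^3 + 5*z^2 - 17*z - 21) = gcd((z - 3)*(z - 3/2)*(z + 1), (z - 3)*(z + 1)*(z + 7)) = z^2 - 2*z - 3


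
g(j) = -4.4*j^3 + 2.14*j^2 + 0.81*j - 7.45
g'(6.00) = -448.71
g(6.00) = -875.95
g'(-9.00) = -1106.91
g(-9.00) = 3366.20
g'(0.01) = 0.85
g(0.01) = -7.44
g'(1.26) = -14.75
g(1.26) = -11.83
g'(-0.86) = -12.63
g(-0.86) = -3.77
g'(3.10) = -112.77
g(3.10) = -115.45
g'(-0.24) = -0.98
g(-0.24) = -7.46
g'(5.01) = -309.07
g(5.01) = -502.98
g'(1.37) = -18.10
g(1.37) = -13.64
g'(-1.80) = -49.66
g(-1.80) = 23.69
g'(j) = -13.2*j^2 + 4.28*j + 0.81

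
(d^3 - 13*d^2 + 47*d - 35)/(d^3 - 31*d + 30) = (d - 7)/(d + 6)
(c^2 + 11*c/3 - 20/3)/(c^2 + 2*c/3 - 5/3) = (3*c^2 + 11*c - 20)/(3*c^2 + 2*c - 5)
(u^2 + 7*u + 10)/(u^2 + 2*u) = (u + 5)/u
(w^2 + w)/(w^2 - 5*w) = (w + 1)/(w - 5)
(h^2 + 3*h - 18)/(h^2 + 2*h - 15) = (h + 6)/(h + 5)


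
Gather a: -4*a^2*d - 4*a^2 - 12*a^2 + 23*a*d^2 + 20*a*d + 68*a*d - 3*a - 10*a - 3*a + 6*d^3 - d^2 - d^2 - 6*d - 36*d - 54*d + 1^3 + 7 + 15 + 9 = a^2*(-4*d - 16) + a*(23*d^2 + 88*d - 16) + 6*d^3 - 2*d^2 - 96*d + 32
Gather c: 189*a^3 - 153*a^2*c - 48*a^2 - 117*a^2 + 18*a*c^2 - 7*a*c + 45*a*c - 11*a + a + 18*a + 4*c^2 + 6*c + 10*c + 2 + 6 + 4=189*a^3 - 165*a^2 + 8*a + c^2*(18*a + 4) + c*(-153*a^2 + 38*a + 16) + 12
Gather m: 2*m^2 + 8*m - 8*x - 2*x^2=2*m^2 + 8*m - 2*x^2 - 8*x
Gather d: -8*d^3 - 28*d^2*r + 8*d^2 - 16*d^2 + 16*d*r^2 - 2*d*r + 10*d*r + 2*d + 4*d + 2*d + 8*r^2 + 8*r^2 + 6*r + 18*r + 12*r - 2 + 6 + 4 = -8*d^3 + d^2*(-28*r - 8) + d*(16*r^2 + 8*r + 8) + 16*r^2 + 36*r + 8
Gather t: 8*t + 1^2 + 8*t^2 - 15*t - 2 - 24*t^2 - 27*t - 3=-16*t^2 - 34*t - 4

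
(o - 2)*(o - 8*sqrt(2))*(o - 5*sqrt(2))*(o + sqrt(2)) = o^4 - 12*sqrt(2)*o^3 - 2*o^3 + 24*sqrt(2)*o^2 + 54*o^2 - 108*o + 80*sqrt(2)*o - 160*sqrt(2)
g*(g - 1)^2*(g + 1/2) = g^4 - 3*g^3/2 + g/2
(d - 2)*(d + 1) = d^2 - d - 2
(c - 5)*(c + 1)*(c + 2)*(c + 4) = c^4 + 2*c^3 - 21*c^2 - 62*c - 40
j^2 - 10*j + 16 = (j - 8)*(j - 2)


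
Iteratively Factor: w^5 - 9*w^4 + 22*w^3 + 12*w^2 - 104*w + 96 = (w + 2)*(w^4 - 11*w^3 + 44*w^2 - 76*w + 48) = (w - 2)*(w + 2)*(w^3 - 9*w^2 + 26*w - 24) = (w - 2)^2*(w + 2)*(w^2 - 7*w + 12) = (w - 3)*(w - 2)^2*(w + 2)*(w - 4)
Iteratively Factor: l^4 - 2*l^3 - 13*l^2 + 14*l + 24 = (l - 4)*(l^3 + 2*l^2 - 5*l - 6) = (l - 4)*(l - 2)*(l^2 + 4*l + 3) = (l - 4)*(l - 2)*(l + 1)*(l + 3)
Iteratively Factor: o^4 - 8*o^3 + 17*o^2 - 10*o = (o - 1)*(o^3 - 7*o^2 + 10*o) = (o - 2)*(o - 1)*(o^2 - 5*o) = (o - 5)*(o - 2)*(o - 1)*(o)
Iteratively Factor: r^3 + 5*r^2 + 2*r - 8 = (r - 1)*(r^2 + 6*r + 8) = (r - 1)*(r + 4)*(r + 2)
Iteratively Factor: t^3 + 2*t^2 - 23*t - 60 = (t + 3)*(t^2 - t - 20) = (t + 3)*(t + 4)*(t - 5)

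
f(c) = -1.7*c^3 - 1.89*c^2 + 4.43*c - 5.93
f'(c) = -5.1*c^2 - 3.78*c + 4.43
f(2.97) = -53.98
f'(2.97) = -51.78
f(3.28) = -71.72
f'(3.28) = -62.84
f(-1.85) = -9.83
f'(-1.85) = -6.03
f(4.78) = -213.60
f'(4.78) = -130.17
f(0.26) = -4.94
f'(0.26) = 3.10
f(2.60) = -37.07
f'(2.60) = -39.87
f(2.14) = -21.77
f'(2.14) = -27.02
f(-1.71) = -10.53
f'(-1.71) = -4.02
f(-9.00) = 1040.41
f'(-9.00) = -374.65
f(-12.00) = 2606.35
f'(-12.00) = -684.61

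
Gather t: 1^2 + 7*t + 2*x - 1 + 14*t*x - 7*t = 14*t*x + 2*x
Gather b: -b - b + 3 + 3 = 6 - 2*b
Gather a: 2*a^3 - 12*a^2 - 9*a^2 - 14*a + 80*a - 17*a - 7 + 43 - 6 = 2*a^3 - 21*a^2 + 49*a + 30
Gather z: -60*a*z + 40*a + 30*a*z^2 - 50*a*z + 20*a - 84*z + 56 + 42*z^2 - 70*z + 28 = 60*a + z^2*(30*a + 42) + z*(-110*a - 154) + 84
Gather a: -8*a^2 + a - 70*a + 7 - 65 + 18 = -8*a^2 - 69*a - 40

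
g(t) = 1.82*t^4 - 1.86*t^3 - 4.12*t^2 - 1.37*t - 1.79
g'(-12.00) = -13285.85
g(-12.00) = 40374.97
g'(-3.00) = -223.43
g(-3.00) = 162.88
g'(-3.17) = -263.23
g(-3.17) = 204.19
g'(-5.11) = -1076.36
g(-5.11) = 1386.77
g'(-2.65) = -154.20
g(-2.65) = 97.28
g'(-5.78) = -1545.93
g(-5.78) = 2258.99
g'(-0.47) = 0.51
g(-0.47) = -1.77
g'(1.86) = 10.84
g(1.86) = -8.78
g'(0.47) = -5.72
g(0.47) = -3.45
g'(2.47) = 53.94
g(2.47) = 9.40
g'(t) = 7.28*t^3 - 5.58*t^2 - 8.24*t - 1.37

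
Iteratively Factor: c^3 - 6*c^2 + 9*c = (c - 3)*(c^2 - 3*c) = c*(c - 3)*(c - 3)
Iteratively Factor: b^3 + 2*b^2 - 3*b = (b + 3)*(b^2 - b) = (b - 1)*(b + 3)*(b)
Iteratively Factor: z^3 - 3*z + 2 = (z - 1)*(z^2 + z - 2) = (z - 1)*(z + 2)*(z - 1)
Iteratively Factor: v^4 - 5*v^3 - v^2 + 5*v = (v)*(v^3 - 5*v^2 - v + 5) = v*(v + 1)*(v^2 - 6*v + 5) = v*(v - 1)*(v + 1)*(v - 5)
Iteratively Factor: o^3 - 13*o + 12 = (o - 3)*(o^2 + 3*o - 4) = (o - 3)*(o + 4)*(o - 1)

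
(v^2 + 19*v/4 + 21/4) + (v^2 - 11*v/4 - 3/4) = 2*v^2 + 2*v + 9/2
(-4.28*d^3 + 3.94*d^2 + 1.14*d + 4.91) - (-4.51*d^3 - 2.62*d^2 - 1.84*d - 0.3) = 0.23*d^3 + 6.56*d^2 + 2.98*d + 5.21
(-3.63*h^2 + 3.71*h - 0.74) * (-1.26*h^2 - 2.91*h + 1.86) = 4.5738*h^4 + 5.8887*h^3 - 16.6155*h^2 + 9.054*h - 1.3764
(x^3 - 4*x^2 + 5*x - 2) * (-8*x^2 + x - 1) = -8*x^5 + 33*x^4 - 45*x^3 + 25*x^2 - 7*x + 2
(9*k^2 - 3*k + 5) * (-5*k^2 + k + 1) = -45*k^4 + 24*k^3 - 19*k^2 + 2*k + 5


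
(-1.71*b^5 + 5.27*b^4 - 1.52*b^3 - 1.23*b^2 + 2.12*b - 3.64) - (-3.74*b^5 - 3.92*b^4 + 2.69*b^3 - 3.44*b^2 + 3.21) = 2.03*b^5 + 9.19*b^4 - 4.21*b^3 + 2.21*b^2 + 2.12*b - 6.85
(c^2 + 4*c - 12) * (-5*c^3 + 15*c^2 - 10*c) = -5*c^5 - 5*c^4 + 110*c^3 - 220*c^2 + 120*c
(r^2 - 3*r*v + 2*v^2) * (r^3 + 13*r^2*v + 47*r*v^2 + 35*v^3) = r^5 + 10*r^4*v + 10*r^3*v^2 - 80*r^2*v^3 - 11*r*v^4 + 70*v^5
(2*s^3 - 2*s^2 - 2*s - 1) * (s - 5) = 2*s^4 - 12*s^3 + 8*s^2 + 9*s + 5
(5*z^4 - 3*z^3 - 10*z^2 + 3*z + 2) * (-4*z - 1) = -20*z^5 + 7*z^4 + 43*z^3 - 2*z^2 - 11*z - 2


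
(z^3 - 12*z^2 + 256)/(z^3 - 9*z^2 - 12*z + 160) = (z - 8)/(z - 5)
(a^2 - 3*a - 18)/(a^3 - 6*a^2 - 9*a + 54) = 1/(a - 3)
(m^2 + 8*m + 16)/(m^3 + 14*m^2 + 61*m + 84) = (m + 4)/(m^2 + 10*m + 21)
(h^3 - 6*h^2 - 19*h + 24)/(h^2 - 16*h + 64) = (h^2 + 2*h - 3)/(h - 8)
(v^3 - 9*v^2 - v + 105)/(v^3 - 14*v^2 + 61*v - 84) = (v^2 - 2*v - 15)/(v^2 - 7*v + 12)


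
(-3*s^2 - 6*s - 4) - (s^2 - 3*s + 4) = -4*s^2 - 3*s - 8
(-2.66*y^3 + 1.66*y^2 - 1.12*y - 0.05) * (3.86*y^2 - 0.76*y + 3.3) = -10.2676*y^5 + 8.4292*y^4 - 14.3628*y^3 + 6.1362*y^2 - 3.658*y - 0.165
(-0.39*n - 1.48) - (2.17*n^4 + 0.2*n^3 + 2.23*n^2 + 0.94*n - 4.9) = -2.17*n^4 - 0.2*n^3 - 2.23*n^2 - 1.33*n + 3.42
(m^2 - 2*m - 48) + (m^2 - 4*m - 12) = 2*m^2 - 6*m - 60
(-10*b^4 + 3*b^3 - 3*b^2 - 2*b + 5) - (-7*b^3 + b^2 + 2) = -10*b^4 + 10*b^3 - 4*b^2 - 2*b + 3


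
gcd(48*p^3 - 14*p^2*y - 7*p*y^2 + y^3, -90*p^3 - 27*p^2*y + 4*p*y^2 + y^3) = 3*p + y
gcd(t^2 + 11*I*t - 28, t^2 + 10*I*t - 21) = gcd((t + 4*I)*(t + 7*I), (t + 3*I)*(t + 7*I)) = t + 7*I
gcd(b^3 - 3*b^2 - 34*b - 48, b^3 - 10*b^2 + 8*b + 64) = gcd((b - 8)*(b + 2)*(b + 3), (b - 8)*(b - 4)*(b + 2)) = b^2 - 6*b - 16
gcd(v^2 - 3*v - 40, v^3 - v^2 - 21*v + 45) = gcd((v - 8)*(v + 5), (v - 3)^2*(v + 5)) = v + 5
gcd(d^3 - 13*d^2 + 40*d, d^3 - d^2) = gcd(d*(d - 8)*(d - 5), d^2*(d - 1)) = d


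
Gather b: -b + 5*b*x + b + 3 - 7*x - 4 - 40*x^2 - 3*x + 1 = 5*b*x - 40*x^2 - 10*x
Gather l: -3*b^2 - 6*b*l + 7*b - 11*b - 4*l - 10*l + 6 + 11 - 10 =-3*b^2 - 4*b + l*(-6*b - 14) + 7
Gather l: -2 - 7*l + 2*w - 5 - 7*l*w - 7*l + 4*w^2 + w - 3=l*(-7*w - 14) + 4*w^2 + 3*w - 10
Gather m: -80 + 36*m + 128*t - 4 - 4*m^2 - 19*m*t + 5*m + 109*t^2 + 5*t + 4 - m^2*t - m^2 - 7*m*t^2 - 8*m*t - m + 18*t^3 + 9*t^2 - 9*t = m^2*(-t - 5) + m*(-7*t^2 - 27*t + 40) + 18*t^3 + 118*t^2 + 124*t - 80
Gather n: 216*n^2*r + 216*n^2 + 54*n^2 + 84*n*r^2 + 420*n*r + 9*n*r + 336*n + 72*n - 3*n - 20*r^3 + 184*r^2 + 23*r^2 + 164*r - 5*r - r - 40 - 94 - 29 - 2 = n^2*(216*r + 270) + n*(84*r^2 + 429*r + 405) - 20*r^3 + 207*r^2 + 158*r - 165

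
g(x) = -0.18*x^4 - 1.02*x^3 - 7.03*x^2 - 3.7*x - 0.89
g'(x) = -0.72*x^3 - 3.06*x^2 - 14.06*x - 3.7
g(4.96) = -425.60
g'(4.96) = -236.58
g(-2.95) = -38.60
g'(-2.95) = 29.63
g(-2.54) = -27.62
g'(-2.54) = 24.07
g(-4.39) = -100.69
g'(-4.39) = 59.97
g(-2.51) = -26.91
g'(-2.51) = 23.70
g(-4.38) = -100.09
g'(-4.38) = 59.68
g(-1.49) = -8.50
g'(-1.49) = 12.84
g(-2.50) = -26.67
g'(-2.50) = 23.58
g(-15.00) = -7197.14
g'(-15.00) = 1948.70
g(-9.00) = -974.42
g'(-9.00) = 399.86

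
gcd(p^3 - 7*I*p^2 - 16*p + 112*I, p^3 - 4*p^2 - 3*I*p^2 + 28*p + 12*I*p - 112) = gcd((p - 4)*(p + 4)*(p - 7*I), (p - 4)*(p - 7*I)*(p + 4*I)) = p^2 + p*(-4 - 7*I) + 28*I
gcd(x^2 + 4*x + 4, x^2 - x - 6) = x + 2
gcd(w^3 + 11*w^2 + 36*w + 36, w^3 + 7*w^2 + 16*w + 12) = w^2 + 5*w + 6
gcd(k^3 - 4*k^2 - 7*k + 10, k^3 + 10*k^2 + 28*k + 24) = k + 2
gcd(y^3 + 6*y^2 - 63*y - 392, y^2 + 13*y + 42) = y + 7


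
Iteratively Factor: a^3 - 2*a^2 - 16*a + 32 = (a - 4)*(a^2 + 2*a - 8) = (a - 4)*(a - 2)*(a + 4)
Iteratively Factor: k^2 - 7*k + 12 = (k - 3)*(k - 4)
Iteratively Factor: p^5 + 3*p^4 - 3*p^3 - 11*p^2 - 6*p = (p + 1)*(p^4 + 2*p^3 - 5*p^2 - 6*p) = (p + 1)*(p + 3)*(p^3 - p^2 - 2*p) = (p + 1)^2*(p + 3)*(p^2 - 2*p) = (p - 2)*(p + 1)^2*(p + 3)*(p)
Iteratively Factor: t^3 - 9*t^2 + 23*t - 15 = (t - 1)*(t^2 - 8*t + 15) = (t - 5)*(t - 1)*(t - 3)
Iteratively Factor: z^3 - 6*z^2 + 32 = (z + 2)*(z^2 - 8*z + 16) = (z - 4)*(z + 2)*(z - 4)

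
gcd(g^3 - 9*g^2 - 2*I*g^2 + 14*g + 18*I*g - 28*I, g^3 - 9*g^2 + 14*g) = g^2 - 9*g + 14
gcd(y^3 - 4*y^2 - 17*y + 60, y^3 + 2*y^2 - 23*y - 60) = y^2 - y - 20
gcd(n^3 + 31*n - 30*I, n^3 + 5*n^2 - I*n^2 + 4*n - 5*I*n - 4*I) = n - I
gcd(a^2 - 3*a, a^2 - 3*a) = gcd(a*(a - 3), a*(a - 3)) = a^2 - 3*a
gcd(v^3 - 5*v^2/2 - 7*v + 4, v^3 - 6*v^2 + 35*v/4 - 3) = v^2 - 9*v/2 + 2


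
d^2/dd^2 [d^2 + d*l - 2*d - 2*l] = 2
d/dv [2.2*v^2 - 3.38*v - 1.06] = 4.4*v - 3.38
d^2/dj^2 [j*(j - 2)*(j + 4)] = 6*j + 4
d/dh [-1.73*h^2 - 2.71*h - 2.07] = -3.46*h - 2.71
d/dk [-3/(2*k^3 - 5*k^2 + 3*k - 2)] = 3*(6*k^2 - 10*k + 3)/(2*k^3 - 5*k^2 + 3*k - 2)^2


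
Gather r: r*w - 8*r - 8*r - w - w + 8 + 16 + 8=r*(w - 16) - 2*w + 32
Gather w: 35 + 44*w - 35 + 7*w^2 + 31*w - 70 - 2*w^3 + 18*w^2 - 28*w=-2*w^3 + 25*w^2 + 47*w - 70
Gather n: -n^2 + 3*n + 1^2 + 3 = -n^2 + 3*n + 4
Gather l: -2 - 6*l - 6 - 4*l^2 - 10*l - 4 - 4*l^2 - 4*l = -8*l^2 - 20*l - 12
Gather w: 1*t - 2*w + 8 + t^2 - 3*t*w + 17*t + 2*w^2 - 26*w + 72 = t^2 + 18*t + 2*w^2 + w*(-3*t - 28) + 80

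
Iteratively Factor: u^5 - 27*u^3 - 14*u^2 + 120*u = (u + 4)*(u^4 - 4*u^3 - 11*u^2 + 30*u) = (u + 3)*(u + 4)*(u^3 - 7*u^2 + 10*u) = (u - 5)*(u + 3)*(u + 4)*(u^2 - 2*u) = u*(u - 5)*(u + 3)*(u + 4)*(u - 2)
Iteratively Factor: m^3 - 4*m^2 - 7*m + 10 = (m + 2)*(m^2 - 6*m + 5) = (m - 1)*(m + 2)*(m - 5)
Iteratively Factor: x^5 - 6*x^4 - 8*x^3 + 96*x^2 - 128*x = (x - 4)*(x^4 - 2*x^3 - 16*x^2 + 32*x) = (x - 4)*(x - 2)*(x^3 - 16*x) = (x - 4)*(x - 2)*(x + 4)*(x^2 - 4*x) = (x - 4)^2*(x - 2)*(x + 4)*(x)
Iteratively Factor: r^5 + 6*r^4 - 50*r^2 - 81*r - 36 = (r + 1)*(r^4 + 5*r^3 - 5*r^2 - 45*r - 36) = (r + 1)*(r + 4)*(r^3 + r^2 - 9*r - 9) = (r + 1)*(r + 3)*(r + 4)*(r^2 - 2*r - 3) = (r - 3)*(r + 1)*(r + 3)*(r + 4)*(r + 1)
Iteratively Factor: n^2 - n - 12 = (n - 4)*(n + 3)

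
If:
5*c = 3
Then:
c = 3/5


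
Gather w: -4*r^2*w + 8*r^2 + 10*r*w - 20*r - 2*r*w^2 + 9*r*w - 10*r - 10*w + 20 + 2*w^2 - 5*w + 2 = 8*r^2 - 30*r + w^2*(2 - 2*r) + w*(-4*r^2 + 19*r - 15) + 22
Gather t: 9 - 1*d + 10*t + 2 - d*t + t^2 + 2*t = -d + t^2 + t*(12 - d) + 11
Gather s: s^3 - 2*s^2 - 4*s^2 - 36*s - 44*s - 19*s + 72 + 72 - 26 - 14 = s^3 - 6*s^2 - 99*s + 104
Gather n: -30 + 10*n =10*n - 30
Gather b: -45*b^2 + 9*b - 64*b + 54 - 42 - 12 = -45*b^2 - 55*b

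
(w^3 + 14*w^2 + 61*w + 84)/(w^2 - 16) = (w^2 + 10*w + 21)/(w - 4)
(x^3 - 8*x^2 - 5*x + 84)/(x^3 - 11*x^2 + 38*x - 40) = (x^2 - 4*x - 21)/(x^2 - 7*x + 10)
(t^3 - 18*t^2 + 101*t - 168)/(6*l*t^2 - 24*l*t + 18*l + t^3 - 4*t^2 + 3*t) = (t^2 - 15*t + 56)/(6*l*t - 6*l + t^2 - t)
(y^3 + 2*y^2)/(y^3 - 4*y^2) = (y + 2)/(y - 4)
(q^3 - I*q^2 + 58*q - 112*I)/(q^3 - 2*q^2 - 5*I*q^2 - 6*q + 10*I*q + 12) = (q^2 + I*q + 56)/(q^2 - q*(2 + 3*I) + 6*I)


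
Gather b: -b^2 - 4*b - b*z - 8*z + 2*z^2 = -b^2 + b*(-z - 4) + 2*z^2 - 8*z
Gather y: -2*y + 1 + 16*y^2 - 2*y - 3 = 16*y^2 - 4*y - 2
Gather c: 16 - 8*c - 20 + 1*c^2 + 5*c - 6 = c^2 - 3*c - 10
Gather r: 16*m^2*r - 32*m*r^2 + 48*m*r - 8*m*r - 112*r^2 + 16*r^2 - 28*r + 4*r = r^2*(-32*m - 96) + r*(16*m^2 + 40*m - 24)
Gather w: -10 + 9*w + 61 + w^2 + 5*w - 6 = w^2 + 14*w + 45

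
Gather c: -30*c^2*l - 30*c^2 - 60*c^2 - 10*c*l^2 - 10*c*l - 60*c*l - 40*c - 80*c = c^2*(-30*l - 90) + c*(-10*l^2 - 70*l - 120)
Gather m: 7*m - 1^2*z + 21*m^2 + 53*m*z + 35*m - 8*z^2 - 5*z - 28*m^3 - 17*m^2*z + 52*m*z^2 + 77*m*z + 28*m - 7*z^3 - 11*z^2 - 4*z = -28*m^3 + m^2*(21 - 17*z) + m*(52*z^2 + 130*z + 70) - 7*z^3 - 19*z^2 - 10*z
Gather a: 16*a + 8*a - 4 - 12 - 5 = 24*a - 21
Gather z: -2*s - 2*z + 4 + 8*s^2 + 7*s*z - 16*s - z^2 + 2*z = 8*s^2 + 7*s*z - 18*s - z^2 + 4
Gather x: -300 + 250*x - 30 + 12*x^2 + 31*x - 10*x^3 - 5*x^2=-10*x^3 + 7*x^2 + 281*x - 330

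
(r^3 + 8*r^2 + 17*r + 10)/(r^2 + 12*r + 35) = (r^2 + 3*r + 2)/(r + 7)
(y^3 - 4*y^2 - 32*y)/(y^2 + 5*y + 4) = y*(y - 8)/(y + 1)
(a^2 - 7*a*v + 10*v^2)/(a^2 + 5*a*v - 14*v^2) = (a - 5*v)/(a + 7*v)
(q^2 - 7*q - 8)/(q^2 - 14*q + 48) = (q + 1)/(q - 6)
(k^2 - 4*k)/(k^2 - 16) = k/(k + 4)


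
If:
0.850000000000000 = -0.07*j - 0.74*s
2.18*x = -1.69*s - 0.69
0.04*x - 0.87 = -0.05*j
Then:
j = 16.00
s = -2.66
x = 1.75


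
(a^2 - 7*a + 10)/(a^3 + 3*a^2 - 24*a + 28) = (a - 5)/(a^2 + 5*a - 14)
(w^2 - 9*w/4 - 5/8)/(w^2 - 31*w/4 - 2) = (w - 5/2)/(w - 8)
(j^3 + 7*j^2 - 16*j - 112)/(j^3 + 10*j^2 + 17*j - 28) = (j - 4)/(j - 1)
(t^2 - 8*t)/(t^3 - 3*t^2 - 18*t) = (8 - t)/(-t^2 + 3*t + 18)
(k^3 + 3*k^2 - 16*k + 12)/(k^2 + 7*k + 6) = (k^2 - 3*k + 2)/(k + 1)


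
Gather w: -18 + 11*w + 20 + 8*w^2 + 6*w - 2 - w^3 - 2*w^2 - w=-w^3 + 6*w^2 + 16*w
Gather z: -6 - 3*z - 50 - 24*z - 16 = -27*z - 72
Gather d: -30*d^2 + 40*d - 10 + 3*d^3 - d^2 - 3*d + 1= 3*d^3 - 31*d^2 + 37*d - 9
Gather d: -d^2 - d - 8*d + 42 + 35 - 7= -d^2 - 9*d + 70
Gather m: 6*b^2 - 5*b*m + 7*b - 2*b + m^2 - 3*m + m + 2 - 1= 6*b^2 + 5*b + m^2 + m*(-5*b - 2) + 1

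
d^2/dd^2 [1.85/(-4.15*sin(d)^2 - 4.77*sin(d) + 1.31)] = (127.4465*sin(d)^4 + 109.865025*sin(d)^3 - 108.846785*sin(d)^2 - 208.169955*sin(d) - 104.30078)/(4.15*sin(d)^2 + 4.77*sin(d) - 1.31)^3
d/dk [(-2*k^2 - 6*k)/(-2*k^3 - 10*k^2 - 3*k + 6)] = 2*(-2*k^4 - 12*k^3 - 27*k^2 - 12*k - 18)/(4*k^6 + 40*k^5 + 112*k^4 + 36*k^3 - 111*k^2 - 36*k + 36)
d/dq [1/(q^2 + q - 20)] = (-2*q - 1)/(q^2 + q - 20)^2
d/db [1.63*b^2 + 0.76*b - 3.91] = 3.26*b + 0.76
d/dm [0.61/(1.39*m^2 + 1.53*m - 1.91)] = (-1.6958*m - 0.9333)/(1.39*m^2 + 1.53*m - 1.91)^2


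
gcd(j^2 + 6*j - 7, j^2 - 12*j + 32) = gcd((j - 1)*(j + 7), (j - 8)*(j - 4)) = 1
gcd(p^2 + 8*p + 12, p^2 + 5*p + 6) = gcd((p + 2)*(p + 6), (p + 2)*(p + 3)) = p + 2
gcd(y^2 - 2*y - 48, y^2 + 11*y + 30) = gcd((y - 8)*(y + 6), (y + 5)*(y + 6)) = y + 6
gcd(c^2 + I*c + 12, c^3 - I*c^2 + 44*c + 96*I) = c + 4*I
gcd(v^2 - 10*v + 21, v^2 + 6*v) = 1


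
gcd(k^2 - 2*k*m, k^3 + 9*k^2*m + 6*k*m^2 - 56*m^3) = k - 2*m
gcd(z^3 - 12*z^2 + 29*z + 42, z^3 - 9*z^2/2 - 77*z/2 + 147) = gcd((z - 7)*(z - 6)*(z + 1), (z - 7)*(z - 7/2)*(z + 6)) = z - 7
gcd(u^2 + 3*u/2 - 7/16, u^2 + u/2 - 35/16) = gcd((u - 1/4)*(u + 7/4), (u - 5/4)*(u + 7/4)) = u + 7/4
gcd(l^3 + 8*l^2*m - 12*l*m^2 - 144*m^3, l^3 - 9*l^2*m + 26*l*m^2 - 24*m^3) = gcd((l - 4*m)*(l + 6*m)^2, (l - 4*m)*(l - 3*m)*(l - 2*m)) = l - 4*m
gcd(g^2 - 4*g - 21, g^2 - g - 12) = g + 3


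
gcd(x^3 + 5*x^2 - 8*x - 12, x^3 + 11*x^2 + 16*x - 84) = x^2 + 4*x - 12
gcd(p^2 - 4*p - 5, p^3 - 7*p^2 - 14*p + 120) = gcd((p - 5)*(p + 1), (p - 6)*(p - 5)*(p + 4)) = p - 5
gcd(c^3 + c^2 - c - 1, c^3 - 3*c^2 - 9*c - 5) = c^2 + 2*c + 1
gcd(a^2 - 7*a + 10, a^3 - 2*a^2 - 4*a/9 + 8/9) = a - 2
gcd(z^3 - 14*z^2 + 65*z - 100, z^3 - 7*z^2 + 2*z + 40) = z^2 - 9*z + 20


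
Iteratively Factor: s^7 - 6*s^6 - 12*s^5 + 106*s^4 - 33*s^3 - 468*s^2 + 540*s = (s - 2)*(s^6 - 4*s^5 - 20*s^4 + 66*s^3 + 99*s^2 - 270*s) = (s - 2)*(s + 3)*(s^5 - 7*s^4 + s^3 + 63*s^2 - 90*s) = (s - 2)*(s + 3)^2*(s^4 - 10*s^3 + 31*s^2 - 30*s) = (s - 2)^2*(s + 3)^2*(s^3 - 8*s^2 + 15*s) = (s - 5)*(s - 2)^2*(s + 3)^2*(s^2 - 3*s) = s*(s - 5)*(s - 2)^2*(s + 3)^2*(s - 3)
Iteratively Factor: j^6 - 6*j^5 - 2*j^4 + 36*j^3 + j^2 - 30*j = (j + 2)*(j^5 - 8*j^4 + 14*j^3 + 8*j^2 - 15*j) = (j + 1)*(j + 2)*(j^4 - 9*j^3 + 23*j^2 - 15*j) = (j - 1)*(j + 1)*(j + 2)*(j^3 - 8*j^2 + 15*j) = j*(j - 1)*(j + 1)*(j + 2)*(j^2 - 8*j + 15) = j*(j - 5)*(j - 1)*(j + 1)*(j + 2)*(j - 3)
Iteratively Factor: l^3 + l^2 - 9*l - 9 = (l + 1)*(l^2 - 9) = (l + 1)*(l + 3)*(l - 3)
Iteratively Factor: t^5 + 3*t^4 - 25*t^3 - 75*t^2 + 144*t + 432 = (t - 3)*(t^4 + 6*t^3 - 7*t^2 - 96*t - 144) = (t - 4)*(t - 3)*(t^3 + 10*t^2 + 33*t + 36) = (t - 4)*(t - 3)*(t + 3)*(t^2 + 7*t + 12) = (t - 4)*(t - 3)*(t + 3)*(t + 4)*(t + 3)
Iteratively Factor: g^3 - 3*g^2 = (g - 3)*(g^2) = g*(g - 3)*(g)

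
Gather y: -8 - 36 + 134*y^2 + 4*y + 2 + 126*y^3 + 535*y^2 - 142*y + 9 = 126*y^3 + 669*y^2 - 138*y - 33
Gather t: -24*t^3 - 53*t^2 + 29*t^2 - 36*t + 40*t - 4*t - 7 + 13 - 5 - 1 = -24*t^3 - 24*t^2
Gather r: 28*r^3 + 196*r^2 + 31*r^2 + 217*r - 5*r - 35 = 28*r^3 + 227*r^2 + 212*r - 35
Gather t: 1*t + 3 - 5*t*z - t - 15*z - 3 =-5*t*z - 15*z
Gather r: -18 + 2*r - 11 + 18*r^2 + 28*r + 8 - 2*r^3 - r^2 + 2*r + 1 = -2*r^3 + 17*r^2 + 32*r - 20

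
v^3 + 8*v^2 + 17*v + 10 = (v + 1)*(v + 2)*(v + 5)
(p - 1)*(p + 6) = p^2 + 5*p - 6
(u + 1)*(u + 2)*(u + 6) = u^3 + 9*u^2 + 20*u + 12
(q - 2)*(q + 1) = q^2 - q - 2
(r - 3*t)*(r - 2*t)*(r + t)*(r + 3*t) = r^4 - r^3*t - 11*r^2*t^2 + 9*r*t^3 + 18*t^4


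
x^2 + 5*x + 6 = (x + 2)*(x + 3)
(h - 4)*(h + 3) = h^2 - h - 12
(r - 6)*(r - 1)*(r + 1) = r^3 - 6*r^2 - r + 6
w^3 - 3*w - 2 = (w - 2)*(w + 1)^2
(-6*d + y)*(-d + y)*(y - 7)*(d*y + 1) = 6*d^3*y^2 - 42*d^3*y - 7*d^2*y^3 + 49*d^2*y^2 + 6*d^2*y - 42*d^2 + d*y^4 - 7*d*y^3 - 7*d*y^2 + 49*d*y + y^3 - 7*y^2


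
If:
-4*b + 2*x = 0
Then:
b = x/2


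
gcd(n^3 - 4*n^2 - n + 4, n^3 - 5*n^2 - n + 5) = n^2 - 1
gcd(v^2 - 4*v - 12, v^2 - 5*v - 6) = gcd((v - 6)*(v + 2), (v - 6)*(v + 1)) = v - 6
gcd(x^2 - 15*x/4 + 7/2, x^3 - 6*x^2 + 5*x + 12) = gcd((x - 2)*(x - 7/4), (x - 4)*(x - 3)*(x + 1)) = 1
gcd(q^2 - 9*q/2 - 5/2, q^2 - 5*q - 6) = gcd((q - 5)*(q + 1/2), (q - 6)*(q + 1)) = 1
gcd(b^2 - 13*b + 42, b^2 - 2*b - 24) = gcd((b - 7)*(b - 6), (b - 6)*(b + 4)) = b - 6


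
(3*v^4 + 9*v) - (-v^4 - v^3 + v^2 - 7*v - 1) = 4*v^4 + v^3 - v^2 + 16*v + 1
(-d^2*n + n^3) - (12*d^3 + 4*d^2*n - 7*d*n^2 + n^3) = -12*d^3 - 5*d^2*n + 7*d*n^2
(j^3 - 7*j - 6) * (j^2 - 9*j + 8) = j^5 - 9*j^4 + j^3 + 57*j^2 - 2*j - 48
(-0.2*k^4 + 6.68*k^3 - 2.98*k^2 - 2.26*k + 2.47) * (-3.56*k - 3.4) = 0.712*k^5 - 23.1008*k^4 - 12.1032*k^3 + 18.1776*k^2 - 1.1092*k - 8.398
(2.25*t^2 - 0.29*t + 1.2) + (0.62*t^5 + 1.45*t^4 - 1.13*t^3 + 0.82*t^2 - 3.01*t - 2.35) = 0.62*t^5 + 1.45*t^4 - 1.13*t^3 + 3.07*t^2 - 3.3*t - 1.15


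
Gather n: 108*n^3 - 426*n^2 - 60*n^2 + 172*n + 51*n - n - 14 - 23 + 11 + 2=108*n^3 - 486*n^2 + 222*n - 24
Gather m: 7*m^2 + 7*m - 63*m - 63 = 7*m^2 - 56*m - 63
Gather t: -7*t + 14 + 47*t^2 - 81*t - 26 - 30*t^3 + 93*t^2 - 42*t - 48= -30*t^3 + 140*t^2 - 130*t - 60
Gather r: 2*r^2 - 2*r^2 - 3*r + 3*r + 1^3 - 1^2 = 0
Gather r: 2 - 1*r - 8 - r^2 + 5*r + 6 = -r^2 + 4*r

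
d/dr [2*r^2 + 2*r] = 4*r + 2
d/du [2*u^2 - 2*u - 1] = 4*u - 2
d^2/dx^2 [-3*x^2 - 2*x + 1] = -6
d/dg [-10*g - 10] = -10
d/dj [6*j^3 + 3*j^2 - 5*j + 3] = 18*j^2 + 6*j - 5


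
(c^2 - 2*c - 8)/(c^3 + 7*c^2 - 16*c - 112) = (c + 2)/(c^2 + 11*c + 28)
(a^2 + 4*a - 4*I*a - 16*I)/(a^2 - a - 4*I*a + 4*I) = (a + 4)/(a - 1)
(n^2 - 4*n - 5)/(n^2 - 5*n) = (n + 1)/n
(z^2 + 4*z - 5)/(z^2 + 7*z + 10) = (z - 1)/(z + 2)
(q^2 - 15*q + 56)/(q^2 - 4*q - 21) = (q - 8)/(q + 3)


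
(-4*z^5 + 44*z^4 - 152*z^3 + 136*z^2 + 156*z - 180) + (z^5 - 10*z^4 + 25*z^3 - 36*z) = -3*z^5 + 34*z^4 - 127*z^3 + 136*z^2 + 120*z - 180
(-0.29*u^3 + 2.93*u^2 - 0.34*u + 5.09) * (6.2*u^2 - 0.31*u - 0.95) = -1.798*u^5 + 18.2559*u^4 - 2.7408*u^3 + 28.8799*u^2 - 1.2549*u - 4.8355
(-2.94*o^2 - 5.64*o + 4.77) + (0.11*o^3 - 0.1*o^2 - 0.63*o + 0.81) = 0.11*o^3 - 3.04*o^2 - 6.27*o + 5.58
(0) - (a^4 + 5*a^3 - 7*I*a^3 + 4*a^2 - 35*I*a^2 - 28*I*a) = -a^4 - 5*a^3 + 7*I*a^3 - 4*a^2 + 35*I*a^2 + 28*I*a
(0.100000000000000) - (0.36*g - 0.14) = 0.24 - 0.36*g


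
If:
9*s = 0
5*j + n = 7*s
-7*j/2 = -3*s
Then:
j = 0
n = 0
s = 0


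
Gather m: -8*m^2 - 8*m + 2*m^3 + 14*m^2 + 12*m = 2*m^3 + 6*m^2 + 4*m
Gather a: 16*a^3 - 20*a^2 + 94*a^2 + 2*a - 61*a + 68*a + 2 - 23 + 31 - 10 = 16*a^3 + 74*a^2 + 9*a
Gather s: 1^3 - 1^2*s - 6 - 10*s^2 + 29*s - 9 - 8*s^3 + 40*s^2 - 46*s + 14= -8*s^3 + 30*s^2 - 18*s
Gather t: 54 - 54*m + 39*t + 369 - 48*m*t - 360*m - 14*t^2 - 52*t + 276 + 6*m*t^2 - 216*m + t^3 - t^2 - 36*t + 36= -630*m + t^3 + t^2*(6*m - 15) + t*(-48*m - 49) + 735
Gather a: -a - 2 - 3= -a - 5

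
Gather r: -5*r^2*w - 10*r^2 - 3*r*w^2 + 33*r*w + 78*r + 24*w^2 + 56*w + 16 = r^2*(-5*w - 10) + r*(-3*w^2 + 33*w + 78) + 24*w^2 + 56*w + 16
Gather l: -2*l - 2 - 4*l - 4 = -6*l - 6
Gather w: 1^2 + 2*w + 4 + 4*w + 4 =6*w + 9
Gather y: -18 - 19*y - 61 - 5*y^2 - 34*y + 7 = -5*y^2 - 53*y - 72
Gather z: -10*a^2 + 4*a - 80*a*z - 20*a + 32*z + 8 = -10*a^2 - 16*a + z*(32 - 80*a) + 8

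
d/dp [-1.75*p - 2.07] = -1.75000000000000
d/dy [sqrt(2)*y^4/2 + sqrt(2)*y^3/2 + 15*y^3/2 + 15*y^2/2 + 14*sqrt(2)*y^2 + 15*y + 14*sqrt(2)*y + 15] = 2*sqrt(2)*y^3 + 3*sqrt(2)*y^2/2 + 45*y^2/2 + 15*y + 28*sqrt(2)*y + 15 + 14*sqrt(2)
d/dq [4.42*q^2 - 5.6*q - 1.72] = 8.84*q - 5.6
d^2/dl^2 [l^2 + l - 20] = 2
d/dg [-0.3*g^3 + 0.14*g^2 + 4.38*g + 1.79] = -0.9*g^2 + 0.28*g + 4.38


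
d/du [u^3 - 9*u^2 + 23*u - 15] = 3*u^2 - 18*u + 23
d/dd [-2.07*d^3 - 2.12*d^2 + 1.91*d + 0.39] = -6.21*d^2 - 4.24*d + 1.91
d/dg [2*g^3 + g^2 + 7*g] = 6*g^2 + 2*g + 7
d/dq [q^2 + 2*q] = 2*q + 2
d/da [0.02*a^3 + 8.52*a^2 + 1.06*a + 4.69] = 0.06*a^2 + 17.04*a + 1.06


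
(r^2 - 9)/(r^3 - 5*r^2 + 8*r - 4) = (r^2 - 9)/(r^3 - 5*r^2 + 8*r - 4)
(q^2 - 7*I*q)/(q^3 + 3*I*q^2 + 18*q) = (q - 7*I)/(q^2 + 3*I*q + 18)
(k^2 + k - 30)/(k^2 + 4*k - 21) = (k^2 + k - 30)/(k^2 + 4*k - 21)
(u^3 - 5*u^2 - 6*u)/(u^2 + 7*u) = (u^2 - 5*u - 6)/(u + 7)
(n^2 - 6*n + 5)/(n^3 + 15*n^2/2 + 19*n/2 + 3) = 2*(n^2 - 6*n + 5)/(2*n^3 + 15*n^2 + 19*n + 6)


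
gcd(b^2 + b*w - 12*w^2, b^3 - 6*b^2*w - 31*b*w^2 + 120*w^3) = -b + 3*w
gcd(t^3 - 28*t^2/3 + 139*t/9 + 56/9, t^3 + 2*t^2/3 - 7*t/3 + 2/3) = 1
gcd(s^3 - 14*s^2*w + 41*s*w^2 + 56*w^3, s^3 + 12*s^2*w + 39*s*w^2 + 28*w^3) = s + w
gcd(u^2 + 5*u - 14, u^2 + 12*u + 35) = u + 7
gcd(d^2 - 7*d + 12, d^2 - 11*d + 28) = d - 4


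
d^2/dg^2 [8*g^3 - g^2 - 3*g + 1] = 48*g - 2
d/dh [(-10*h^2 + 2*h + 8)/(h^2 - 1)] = -2/(h^2 + 2*h + 1)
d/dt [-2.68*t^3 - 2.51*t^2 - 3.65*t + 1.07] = -8.04*t^2 - 5.02*t - 3.65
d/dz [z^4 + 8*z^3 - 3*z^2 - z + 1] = 4*z^3 + 24*z^2 - 6*z - 1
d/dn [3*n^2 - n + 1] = 6*n - 1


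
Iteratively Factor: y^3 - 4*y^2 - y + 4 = (y - 4)*(y^2 - 1) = (y - 4)*(y + 1)*(y - 1)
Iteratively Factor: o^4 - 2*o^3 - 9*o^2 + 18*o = (o)*(o^3 - 2*o^2 - 9*o + 18) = o*(o - 2)*(o^2 - 9) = o*(o - 2)*(o + 3)*(o - 3)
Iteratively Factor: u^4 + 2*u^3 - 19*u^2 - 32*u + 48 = (u + 4)*(u^3 - 2*u^2 - 11*u + 12) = (u - 1)*(u + 4)*(u^2 - u - 12) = (u - 4)*(u - 1)*(u + 4)*(u + 3)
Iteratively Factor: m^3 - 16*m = (m - 4)*(m^2 + 4*m) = (m - 4)*(m + 4)*(m)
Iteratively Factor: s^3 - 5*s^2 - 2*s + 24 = (s - 3)*(s^2 - 2*s - 8) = (s - 3)*(s + 2)*(s - 4)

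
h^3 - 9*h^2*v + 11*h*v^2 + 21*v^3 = (h - 7*v)*(h - 3*v)*(h + v)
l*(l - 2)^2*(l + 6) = l^4 + 2*l^3 - 20*l^2 + 24*l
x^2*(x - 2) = x^3 - 2*x^2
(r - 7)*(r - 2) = r^2 - 9*r + 14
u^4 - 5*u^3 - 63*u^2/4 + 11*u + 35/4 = (u - 7)*(u - 1)*(u + 1/2)*(u + 5/2)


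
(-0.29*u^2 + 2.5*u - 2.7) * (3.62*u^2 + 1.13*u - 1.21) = -1.0498*u^4 + 8.7223*u^3 - 6.5981*u^2 - 6.076*u + 3.267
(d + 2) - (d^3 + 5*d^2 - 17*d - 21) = -d^3 - 5*d^2 + 18*d + 23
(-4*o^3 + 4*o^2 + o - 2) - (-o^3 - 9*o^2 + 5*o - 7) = -3*o^3 + 13*o^2 - 4*o + 5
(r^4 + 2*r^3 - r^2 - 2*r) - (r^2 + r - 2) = r^4 + 2*r^3 - 2*r^2 - 3*r + 2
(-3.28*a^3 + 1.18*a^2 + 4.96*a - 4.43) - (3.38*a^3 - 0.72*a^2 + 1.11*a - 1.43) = -6.66*a^3 + 1.9*a^2 + 3.85*a - 3.0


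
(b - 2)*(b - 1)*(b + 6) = b^3 + 3*b^2 - 16*b + 12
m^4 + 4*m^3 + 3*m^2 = m^2*(m + 1)*(m + 3)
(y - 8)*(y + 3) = y^2 - 5*y - 24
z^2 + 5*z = z*(z + 5)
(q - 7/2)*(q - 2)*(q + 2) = q^3 - 7*q^2/2 - 4*q + 14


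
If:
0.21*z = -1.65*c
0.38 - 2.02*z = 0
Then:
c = -0.02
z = 0.19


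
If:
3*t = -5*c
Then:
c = -3*t/5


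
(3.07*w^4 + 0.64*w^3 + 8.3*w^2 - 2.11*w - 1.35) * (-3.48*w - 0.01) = -10.6836*w^5 - 2.2579*w^4 - 28.8904*w^3 + 7.2598*w^2 + 4.7191*w + 0.0135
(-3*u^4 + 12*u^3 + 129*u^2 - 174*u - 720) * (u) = -3*u^5 + 12*u^4 + 129*u^3 - 174*u^2 - 720*u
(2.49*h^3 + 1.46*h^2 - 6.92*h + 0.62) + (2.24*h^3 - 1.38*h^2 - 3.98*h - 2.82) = 4.73*h^3 + 0.0800000000000001*h^2 - 10.9*h - 2.2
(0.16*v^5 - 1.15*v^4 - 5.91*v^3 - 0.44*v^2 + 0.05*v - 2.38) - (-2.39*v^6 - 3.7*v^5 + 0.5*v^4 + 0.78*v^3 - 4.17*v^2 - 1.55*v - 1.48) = 2.39*v^6 + 3.86*v^5 - 1.65*v^4 - 6.69*v^3 + 3.73*v^2 + 1.6*v - 0.9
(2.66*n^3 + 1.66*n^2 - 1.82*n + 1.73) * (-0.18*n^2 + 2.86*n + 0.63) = -0.4788*n^5 + 7.3088*n^4 + 6.751*n^3 - 4.4708*n^2 + 3.8012*n + 1.0899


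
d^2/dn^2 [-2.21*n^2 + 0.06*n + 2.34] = -4.42000000000000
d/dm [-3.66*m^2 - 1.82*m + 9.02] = -7.32*m - 1.82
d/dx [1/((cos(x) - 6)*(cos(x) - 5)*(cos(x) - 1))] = (-3*sin(x)^2 - 24*cos(x) + 44)*sin(x)/((cos(x) - 6)^2*(cos(x) - 5)^2*(cos(x) - 1)^2)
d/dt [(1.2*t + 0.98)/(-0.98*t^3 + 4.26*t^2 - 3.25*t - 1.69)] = (2.352*t^3 - 2.2308*t^2 - 8.3496*t + 1.157)/(0.9604*t^6 - 8.3496*t^5 + 24.5176*t^4 - 24.3776*t^3 - 3.8363*t^2 + 10.985*t + 2.8561)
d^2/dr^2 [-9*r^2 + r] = -18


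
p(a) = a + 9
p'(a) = 1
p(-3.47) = 5.53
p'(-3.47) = 1.00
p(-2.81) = 6.19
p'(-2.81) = 1.00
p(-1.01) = 7.99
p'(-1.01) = 1.00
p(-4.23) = 4.77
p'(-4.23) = 1.00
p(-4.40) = 4.60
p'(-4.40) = 1.00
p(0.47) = 9.47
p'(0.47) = 1.00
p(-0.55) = 8.45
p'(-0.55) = 1.00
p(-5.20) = 3.80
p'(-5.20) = 1.00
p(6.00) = 15.00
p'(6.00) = 1.00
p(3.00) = 12.00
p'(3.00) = 1.00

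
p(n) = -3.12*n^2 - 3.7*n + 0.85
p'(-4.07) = 21.70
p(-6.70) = -114.42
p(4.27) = -71.84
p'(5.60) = -38.64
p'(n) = -6.24*n - 3.7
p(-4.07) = -35.77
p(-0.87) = 1.71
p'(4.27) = -30.34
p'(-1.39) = 4.97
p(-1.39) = -0.04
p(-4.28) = -40.47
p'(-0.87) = 1.73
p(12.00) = -492.83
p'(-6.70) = 38.11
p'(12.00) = -78.58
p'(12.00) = -78.58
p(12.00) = -492.83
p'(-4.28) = 23.01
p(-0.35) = 1.76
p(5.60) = -117.71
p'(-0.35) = -1.52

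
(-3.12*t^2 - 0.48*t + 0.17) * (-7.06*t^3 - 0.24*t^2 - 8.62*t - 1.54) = 22.0272*t^5 + 4.1376*t^4 + 25.8094*t^3 + 8.9016*t^2 - 0.7262*t - 0.2618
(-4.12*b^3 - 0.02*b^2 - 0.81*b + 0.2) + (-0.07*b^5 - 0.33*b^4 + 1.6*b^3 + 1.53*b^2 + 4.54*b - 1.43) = -0.07*b^5 - 0.33*b^4 - 2.52*b^3 + 1.51*b^2 + 3.73*b - 1.23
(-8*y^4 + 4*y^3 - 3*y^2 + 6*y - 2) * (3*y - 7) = -24*y^5 + 68*y^4 - 37*y^3 + 39*y^2 - 48*y + 14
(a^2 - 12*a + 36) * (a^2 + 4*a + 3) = a^4 - 8*a^3 - 9*a^2 + 108*a + 108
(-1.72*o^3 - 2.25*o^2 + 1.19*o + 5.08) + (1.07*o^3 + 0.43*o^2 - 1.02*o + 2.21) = -0.65*o^3 - 1.82*o^2 + 0.17*o + 7.29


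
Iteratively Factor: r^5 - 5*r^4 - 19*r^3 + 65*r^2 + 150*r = (r + 2)*(r^4 - 7*r^3 - 5*r^2 + 75*r) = (r - 5)*(r + 2)*(r^3 - 2*r^2 - 15*r) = (r - 5)*(r + 2)*(r + 3)*(r^2 - 5*r) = (r - 5)^2*(r + 2)*(r + 3)*(r)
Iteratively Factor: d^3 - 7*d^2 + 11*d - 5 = (d - 1)*(d^2 - 6*d + 5) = (d - 1)^2*(d - 5)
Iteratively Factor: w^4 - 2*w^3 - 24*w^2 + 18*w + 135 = (w - 3)*(w^3 + w^2 - 21*w - 45) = (w - 5)*(w - 3)*(w^2 + 6*w + 9) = (w - 5)*(w - 3)*(w + 3)*(w + 3)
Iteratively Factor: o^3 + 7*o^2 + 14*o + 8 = (o + 4)*(o^2 + 3*o + 2) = (o + 1)*(o + 4)*(o + 2)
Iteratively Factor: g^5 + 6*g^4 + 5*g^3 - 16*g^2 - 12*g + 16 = (g + 2)*(g^4 + 4*g^3 - 3*g^2 - 10*g + 8) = (g - 1)*(g + 2)*(g^3 + 5*g^2 + 2*g - 8) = (g - 1)^2*(g + 2)*(g^2 + 6*g + 8) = (g - 1)^2*(g + 2)^2*(g + 4)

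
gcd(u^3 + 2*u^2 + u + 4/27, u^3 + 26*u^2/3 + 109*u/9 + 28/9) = u^2 + 5*u/3 + 4/9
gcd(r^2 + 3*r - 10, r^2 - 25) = r + 5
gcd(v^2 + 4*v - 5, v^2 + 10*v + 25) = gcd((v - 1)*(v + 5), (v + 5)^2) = v + 5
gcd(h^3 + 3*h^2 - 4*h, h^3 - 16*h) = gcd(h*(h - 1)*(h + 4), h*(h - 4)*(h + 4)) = h^2 + 4*h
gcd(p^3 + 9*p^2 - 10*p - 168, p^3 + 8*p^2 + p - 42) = p + 7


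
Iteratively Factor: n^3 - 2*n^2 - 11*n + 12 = (n - 4)*(n^2 + 2*n - 3) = (n - 4)*(n - 1)*(n + 3)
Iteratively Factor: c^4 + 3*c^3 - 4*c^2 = (c + 4)*(c^3 - c^2) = c*(c + 4)*(c^2 - c) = c^2*(c + 4)*(c - 1)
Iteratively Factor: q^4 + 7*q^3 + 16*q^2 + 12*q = (q + 3)*(q^3 + 4*q^2 + 4*q) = (q + 2)*(q + 3)*(q^2 + 2*q) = (q + 2)^2*(q + 3)*(q)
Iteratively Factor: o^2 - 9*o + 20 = (o - 4)*(o - 5)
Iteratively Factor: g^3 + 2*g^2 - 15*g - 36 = (g + 3)*(g^2 - g - 12) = (g - 4)*(g + 3)*(g + 3)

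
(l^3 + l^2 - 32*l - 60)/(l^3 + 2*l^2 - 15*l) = (l^2 - 4*l - 12)/(l*(l - 3))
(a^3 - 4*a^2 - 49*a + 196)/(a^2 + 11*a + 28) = (a^2 - 11*a + 28)/(a + 4)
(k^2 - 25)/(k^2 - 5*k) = (k + 5)/k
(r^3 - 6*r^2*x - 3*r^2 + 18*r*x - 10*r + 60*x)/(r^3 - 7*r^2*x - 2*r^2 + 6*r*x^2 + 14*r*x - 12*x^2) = (-r^2 + 3*r + 10)/(-r^2 + r*x + 2*r - 2*x)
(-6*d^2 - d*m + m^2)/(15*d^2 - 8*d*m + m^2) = (-2*d - m)/(5*d - m)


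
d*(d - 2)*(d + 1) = d^3 - d^2 - 2*d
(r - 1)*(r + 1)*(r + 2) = r^3 + 2*r^2 - r - 2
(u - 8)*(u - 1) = u^2 - 9*u + 8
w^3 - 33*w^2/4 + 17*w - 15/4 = (w - 5)*(w - 3)*(w - 1/4)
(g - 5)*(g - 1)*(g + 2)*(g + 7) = g^4 + 3*g^3 - 35*g^2 - 39*g + 70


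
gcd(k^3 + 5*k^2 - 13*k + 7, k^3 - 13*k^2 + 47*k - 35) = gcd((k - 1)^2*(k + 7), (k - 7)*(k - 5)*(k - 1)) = k - 1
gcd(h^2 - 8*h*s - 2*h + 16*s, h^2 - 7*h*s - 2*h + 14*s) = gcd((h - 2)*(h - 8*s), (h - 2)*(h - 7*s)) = h - 2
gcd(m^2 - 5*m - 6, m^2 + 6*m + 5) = m + 1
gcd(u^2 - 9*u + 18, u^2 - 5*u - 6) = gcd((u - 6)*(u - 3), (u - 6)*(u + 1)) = u - 6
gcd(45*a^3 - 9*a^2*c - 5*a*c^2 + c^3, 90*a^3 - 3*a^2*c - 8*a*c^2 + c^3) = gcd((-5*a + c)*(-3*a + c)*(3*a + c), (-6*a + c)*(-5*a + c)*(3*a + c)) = 15*a^2 + 2*a*c - c^2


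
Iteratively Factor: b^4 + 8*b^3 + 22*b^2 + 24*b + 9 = (b + 1)*(b^3 + 7*b^2 + 15*b + 9) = (b + 1)*(b + 3)*(b^2 + 4*b + 3) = (b + 1)^2*(b + 3)*(b + 3)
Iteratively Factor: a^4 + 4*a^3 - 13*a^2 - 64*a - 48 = (a + 4)*(a^3 - 13*a - 12) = (a + 1)*(a + 4)*(a^2 - a - 12) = (a - 4)*(a + 1)*(a + 4)*(a + 3)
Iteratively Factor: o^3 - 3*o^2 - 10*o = (o)*(o^2 - 3*o - 10) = o*(o + 2)*(o - 5)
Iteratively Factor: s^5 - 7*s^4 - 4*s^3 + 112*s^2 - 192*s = (s - 4)*(s^4 - 3*s^3 - 16*s^2 + 48*s) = s*(s - 4)*(s^3 - 3*s^2 - 16*s + 48) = s*(s - 4)*(s - 3)*(s^2 - 16) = s*(s - 4)^2*(s - 3)*(s + 4)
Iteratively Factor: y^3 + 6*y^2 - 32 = (y + 4)*(y^2 + 2*y - 8) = (y + 4)^2*(y - 2)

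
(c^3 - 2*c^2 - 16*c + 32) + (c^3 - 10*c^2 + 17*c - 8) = 2*c^3 - 12*c^2 + c + 24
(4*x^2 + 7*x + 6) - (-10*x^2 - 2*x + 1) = 14*x^2 + 9*x + 5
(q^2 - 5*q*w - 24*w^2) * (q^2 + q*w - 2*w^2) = q^4 - 4*q^3*w - 31*q^2*w^2 - 14*q*w^3 + 48*w^4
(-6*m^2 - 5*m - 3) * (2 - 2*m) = 12*m^3 - 2*m^2 - 4*m - 6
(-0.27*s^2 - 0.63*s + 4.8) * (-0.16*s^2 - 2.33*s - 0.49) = 0.0432*s^4 + 0.7299*s^3 + 0.8322*s^2 - 10.8753*s - 2.352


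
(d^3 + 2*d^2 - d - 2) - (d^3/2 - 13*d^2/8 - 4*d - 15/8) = d^3/2 + 29*d^2/8 + 3*d - 1/8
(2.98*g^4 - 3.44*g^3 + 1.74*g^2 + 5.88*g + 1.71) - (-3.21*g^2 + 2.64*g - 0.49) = 2.98*g^4 - 3.44*g^3 + 4.95*g^2 + 3.24*g + 2.2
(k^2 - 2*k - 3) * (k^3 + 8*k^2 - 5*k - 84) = k^5 + 6*k^4 - 24*k^3 - 98*k^2 + 183*k + 252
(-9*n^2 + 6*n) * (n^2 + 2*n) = -9*n^4 - 12*n^3 + 12*n^2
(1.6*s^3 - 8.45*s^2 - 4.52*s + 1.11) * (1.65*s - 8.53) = 2.64*s^4 - 27.5905*s^3 + 64.6205*s^2 + 40.3871*s - 9.4683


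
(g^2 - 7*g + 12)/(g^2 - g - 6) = (g - 4)/(g + 2)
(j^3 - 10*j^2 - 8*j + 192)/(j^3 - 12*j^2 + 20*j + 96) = (j + 4)/(j + 2)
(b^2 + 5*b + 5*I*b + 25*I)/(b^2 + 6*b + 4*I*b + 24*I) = (b^2 + b*(5 + 5*I) + 25*I)/(b^2 + b*(6 + 4*I) + 24*I)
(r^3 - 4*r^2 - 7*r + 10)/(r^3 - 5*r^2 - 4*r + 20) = (r - 1)/(r - 2)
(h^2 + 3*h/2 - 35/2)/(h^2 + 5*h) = (h - 7/2)/h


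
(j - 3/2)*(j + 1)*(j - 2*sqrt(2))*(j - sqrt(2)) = j^4 - 3*sqrt(2)*j^3 - j^3/2 + 3*sqrt(2)*j^2/2 + 5*j^2/2 - 2*j + 9*sqrt(2)*j/2 - 6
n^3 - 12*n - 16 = (n - 4)*(n + 2)^2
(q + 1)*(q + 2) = q^2 + 3*q + 2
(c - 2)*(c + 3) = c^2 + c - 6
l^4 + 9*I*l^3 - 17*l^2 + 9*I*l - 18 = (l - I)*(l + I)*(l + 3*I)*(l + 6*I)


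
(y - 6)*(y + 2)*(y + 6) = y^3 + 2*y^2 - 36*y - 72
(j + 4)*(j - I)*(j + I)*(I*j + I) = I*j^4 + 5*I*j^3 + 5*I*j^2 + 5*I*j + 4*I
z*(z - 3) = z^2 - 3*z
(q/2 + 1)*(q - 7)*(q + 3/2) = q^3/2 - 7*q^2/4 - 43*q/4 - 21/2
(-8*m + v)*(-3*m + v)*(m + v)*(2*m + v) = 48*m^4 + 50*m^3*v - 7*m^2*v^2 - 8*m*v^3 + v^4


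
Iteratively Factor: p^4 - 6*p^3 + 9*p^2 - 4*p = (p - 4)*(p^3 - 2*p^2 + p) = p*(p - 4)*(p^2 - 2*p + 1) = p*(p - 4)*(p - 1)*(p - 1)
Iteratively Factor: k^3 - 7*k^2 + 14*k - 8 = (k - 1)*(k^2 - 6*k + 8) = (k - 2)*(k - 1)*(k - 4)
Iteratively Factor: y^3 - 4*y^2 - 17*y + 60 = (y - 5)*(y^2 + y - 12) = (y - 5)*(y - 3)*(y + 4)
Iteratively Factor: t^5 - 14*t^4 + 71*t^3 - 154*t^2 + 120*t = (t - 5)*(t^4 - 9*t^3 + 26*t^2 - 24*t) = (t - 5)*(t - 3)*(t^3 - 6*t^2 + 8*t) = (t - 5)*(t - 4)*(t - 3)*(t^2 - 2*t) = t*(t - 5)*(t - 4)*(t - 3)*(t - 2)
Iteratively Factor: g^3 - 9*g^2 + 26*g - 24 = (g - 2)*(g^2 - 7*g + 12) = (g - 4)*(g - 2)*(g - 3)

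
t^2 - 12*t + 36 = (t - 6)^2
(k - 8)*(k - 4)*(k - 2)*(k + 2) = k^4 - 12*k^3 + 28*k^2 + 48*k - 128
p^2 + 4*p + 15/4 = (p + 3/2)*(p + 5/2)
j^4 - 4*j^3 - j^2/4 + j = j*(j - 4)*(j - 1/2)*(j + 1/2)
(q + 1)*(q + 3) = q^2 + 4*q + 3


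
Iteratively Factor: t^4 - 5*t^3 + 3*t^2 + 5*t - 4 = (t + 1)*(t^3 - 6*t^2 + 9*t - 4) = (t - 1)*(t + 1)*(t^2 - 5*t + 4) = (t - 4)*(t - 1)*(t + 1)*(t - 1)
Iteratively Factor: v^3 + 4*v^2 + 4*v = (v + 2)*(v^2 + 2*v) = v*(v + 2)*(v + 2)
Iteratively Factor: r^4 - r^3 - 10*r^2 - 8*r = (r + 1)*(r^3 - 2*r^2 - 8*r) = (r + 1)*(r + 2)*(r^2 - 4*r) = (r - 4)*(r + 1)*(r + 2)*(r)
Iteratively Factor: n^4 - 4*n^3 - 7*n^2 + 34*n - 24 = (n - 4)*(n^3 - 7*n + 6) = (n - 4)*(n - 1)*(n^2 + n - 6) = (n - 4)*(n - 1)*(n + 3)*(n - 2)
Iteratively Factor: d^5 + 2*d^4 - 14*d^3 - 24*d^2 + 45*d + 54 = (d + 3)*(d^4 - d^3 - 11*d^2 + 9*d + 18) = (d + 1)*(d + 3)*(d^3 - 2*d^2 - 9*d + 18) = (d - 2)*(d + 1)*(d + 3)*(d^2 - 9) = (d - 3)*(d - 2)*(d + 1)*(d + 3)*(d + 3)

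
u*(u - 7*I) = u^2 - 7*I*u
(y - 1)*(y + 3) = y^2 + 2*y - 3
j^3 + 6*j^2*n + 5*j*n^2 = j*(j + n)*(j + 5*n)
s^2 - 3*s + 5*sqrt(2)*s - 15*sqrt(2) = (s - 3)*(s + 5*sqrt(2))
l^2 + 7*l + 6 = (l + 1)*(l + 6)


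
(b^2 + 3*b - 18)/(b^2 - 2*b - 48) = (b - 3)/(b - 8)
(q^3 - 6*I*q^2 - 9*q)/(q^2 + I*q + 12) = q*(q - 3*I)/(q + 4*I)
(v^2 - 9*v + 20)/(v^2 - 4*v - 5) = (v - 4)/(v + 1)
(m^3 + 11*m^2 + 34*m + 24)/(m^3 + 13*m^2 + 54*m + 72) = (m + 1)/(m + 3)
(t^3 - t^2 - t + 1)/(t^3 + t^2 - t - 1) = (t - 1)/(t + 1)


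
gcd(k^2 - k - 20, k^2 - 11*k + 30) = k - 5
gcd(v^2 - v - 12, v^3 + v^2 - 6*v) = v + 3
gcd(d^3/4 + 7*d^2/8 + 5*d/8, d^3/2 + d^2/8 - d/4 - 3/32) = 1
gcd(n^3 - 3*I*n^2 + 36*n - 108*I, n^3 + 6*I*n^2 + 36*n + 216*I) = n^2 + 36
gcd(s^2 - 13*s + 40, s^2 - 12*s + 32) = s - 8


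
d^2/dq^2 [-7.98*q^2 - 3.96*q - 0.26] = -15.9600000000000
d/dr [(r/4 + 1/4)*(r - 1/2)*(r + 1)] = 3*r*(r + 1)/4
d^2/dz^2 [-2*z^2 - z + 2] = -4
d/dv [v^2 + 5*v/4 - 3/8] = 2*v + 5/4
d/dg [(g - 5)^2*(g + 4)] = 3*(g - 5)*(g + 1)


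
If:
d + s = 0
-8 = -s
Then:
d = -8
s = 8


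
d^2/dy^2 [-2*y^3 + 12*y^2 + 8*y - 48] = 24 - 12*y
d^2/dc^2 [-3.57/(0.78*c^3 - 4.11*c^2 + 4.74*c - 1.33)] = ((16.7076*c - 29.3454)*(0.78*c^3 - 4.11*c^2 + 4.74*c - 1.33) - 3.57*(2.34*c^2 - 8.22*c + 4.74)*(4.68*c^2 - 16.44*c + 9.48))/(0.78*c^3 - 4.11*c^2 + 4.74*c - 1.33)^3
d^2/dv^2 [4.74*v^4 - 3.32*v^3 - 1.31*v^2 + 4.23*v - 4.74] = 56.88*v^2 - 19.92*v - 2.62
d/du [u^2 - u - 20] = 2*u - 1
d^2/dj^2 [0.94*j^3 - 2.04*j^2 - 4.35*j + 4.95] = 5.64*j - 4.08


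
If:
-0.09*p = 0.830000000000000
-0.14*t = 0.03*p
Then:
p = -9.22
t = 1.98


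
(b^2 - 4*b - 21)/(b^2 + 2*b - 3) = (b - 7)/(b - 1)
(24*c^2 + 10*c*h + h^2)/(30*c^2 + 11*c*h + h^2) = (4*c + h)/(5*c + h)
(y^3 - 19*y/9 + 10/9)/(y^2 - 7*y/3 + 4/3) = (9*y^2 + 9*y - 10)/(3*(3*y - 4))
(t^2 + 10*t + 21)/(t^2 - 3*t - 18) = (t + 7)/(t - 6)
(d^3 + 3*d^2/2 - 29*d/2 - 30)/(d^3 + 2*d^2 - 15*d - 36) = (d + 5/2)/(d + 3)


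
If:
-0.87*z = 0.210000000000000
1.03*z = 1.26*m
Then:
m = -0.20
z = -0.24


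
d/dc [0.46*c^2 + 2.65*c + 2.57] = 0.92*c + 2.65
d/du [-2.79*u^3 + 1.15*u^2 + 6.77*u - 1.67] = -8.37*u^2 + 2.3*u + 6.77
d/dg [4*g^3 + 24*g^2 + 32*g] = 12*g^2 + 48*g + 32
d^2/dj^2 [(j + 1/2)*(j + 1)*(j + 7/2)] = 6*j + 10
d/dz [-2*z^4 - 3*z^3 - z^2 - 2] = z*(-8*z^2 - 9*z - 2)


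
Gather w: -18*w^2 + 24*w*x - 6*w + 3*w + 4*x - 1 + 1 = -18*w^2 + w*(24*x - 3) + 4*x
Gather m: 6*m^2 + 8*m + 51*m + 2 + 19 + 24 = 6*m^2 + 59*m + 45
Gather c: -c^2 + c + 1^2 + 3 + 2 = -c^2 + c + 6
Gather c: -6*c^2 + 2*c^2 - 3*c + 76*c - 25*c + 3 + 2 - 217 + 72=-4*c^2 + 48*c - 140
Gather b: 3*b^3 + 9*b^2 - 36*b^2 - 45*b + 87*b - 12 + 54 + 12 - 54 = 3*b^3 - 27*b^2 + 42*b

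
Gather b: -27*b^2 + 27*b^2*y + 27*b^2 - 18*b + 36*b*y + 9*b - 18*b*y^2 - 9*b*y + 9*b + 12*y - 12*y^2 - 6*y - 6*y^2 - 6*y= 27*b^2*y + b*(-18*y^2 + 27*y) - 18*y^2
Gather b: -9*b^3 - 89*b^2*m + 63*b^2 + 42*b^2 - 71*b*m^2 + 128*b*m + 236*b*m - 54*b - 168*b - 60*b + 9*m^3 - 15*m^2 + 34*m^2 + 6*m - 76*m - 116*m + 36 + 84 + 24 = -9*b^3 + b^2*(105 - 89*m) + b*(-71*m^2 + 364*m - 282) + 9*m^3 + 19*m^2 - 186*m + 144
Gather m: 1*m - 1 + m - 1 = 2*m - 2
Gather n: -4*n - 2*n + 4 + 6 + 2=12 - 6*n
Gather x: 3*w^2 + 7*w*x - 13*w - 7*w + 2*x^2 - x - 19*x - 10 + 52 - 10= 3*w^2 - 20*w + 2*x^2 + x*(7*w - 20) + 32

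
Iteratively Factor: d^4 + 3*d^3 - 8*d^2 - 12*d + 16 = (d - 1)*(d^3 + 4*d^2 - 4*d - 16) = (d - 1)*(d + 4)*(d^2 - 4) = (d - 1)*(d + 2)*(d + 4)*(d - 2)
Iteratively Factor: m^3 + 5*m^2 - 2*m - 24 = (m - 2)*(m^2 + 7*m + 12) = (m - 2)*(m + 3)*(m + 4)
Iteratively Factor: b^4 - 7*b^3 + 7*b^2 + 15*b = (b + 1)*(b^3 - 8*b^2 + 15*b) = (b - 5)*(b + 1)*(b^2 - 3*b) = (b - 5)*(b - 3)*(b + 1)*(b)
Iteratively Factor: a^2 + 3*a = (a + 3)*(a)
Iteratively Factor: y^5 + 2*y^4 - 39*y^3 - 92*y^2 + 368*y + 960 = (y + 4)*(y^4 - 2*y^3 - 31*y^2 + 32*y + 240) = (y + 4)^2*(y^3 - 6*y^2 - 7*y + 60) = (y + 3)*(y + 4)^2*(y^2 - 9*y + 20) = (y - 5)*(y + 3)*(y + 4)^2*(y - 4)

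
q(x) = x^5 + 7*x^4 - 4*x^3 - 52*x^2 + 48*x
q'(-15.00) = 157533.00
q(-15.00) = -403920.00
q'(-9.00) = 12405.00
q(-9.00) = -14850.00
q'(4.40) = 3617.28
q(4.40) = 3136.57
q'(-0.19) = 67.14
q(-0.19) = -10.96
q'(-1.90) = 75.39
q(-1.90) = -185.02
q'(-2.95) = -89.79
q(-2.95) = -184.72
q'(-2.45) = -0.85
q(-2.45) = -206.97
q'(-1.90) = 75.39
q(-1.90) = -185.02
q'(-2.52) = -12.57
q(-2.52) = -206.50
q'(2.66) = 463.76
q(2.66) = 168.08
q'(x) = 5*x^4 + 28*x^3 - 12*x^2 - 104*x + 48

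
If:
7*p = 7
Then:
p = 1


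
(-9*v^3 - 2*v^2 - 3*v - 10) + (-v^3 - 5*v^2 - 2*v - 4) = -10*v^3 - 7*v^2 - 5*v - 14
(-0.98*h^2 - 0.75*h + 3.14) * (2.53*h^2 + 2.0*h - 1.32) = -2.4794*h^4 - 3.8575*h^3 + 7.7378*h^2 + 7.27*h - 4.1448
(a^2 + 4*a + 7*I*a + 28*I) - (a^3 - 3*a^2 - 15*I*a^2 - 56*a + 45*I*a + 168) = -a^3 + 4*a^2 + 15*I*a^2 + 60*a - 38*I*a - 168 + 28*I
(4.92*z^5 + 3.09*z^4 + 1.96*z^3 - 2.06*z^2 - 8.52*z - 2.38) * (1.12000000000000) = 5.5104*z^5 + 3.4608*z^4 + 2.1952*z^3 - 2.3072*z^2 - 9.5424*z - 2.6656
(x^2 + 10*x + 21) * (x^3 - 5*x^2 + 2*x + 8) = x^5 + 5*x^4 - 27*x^3 - 77*x^2 + 122*x + 168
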